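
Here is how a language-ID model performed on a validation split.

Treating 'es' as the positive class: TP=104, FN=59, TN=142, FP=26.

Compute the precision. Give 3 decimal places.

0.800

Precision = TP/(TP+FP) = 104/(104+26) = 104/130 = 0.800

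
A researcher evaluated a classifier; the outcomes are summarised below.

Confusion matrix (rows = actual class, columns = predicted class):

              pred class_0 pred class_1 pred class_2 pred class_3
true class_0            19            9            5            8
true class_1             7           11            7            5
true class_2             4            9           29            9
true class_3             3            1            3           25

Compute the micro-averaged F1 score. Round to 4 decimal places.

0.5455

Micro-averaging pools counts across classes: ΣTP=84, ΣFP=70, ΣFN=70.
Micro-F1 score = 2·TP/(2·TP+FP+FN) on pooled counts = 0.5455 (equals overall accuracy in single-label multiclass).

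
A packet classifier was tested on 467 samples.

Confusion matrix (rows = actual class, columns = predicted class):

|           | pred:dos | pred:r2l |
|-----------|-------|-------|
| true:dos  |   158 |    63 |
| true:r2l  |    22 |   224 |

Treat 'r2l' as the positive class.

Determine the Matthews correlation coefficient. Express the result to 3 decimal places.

0.642

MCC = (TP·TN − FP·FN) / √((TP+FP)(TP+FN)(TN+FP)(TN+FN))
Numerator = 224·158 − 63·22 = 34006
Denominator = √(287·246·221·180) = √2808547560 = 52995.7315
MCC = 34006 / 52995.7315 = 0.642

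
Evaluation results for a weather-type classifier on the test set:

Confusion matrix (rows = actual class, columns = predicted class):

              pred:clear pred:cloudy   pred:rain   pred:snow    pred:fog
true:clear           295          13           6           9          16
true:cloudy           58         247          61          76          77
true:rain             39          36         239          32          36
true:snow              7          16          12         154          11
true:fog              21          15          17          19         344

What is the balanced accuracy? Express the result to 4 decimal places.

Balanced accuracy = mean of per-class recall.
  clear: recall = 295/339 = 0.87021
  cloudy: recall = 247/519 = 0.47592
  rain: recall = 239/382 = 0.62565
  snow: recall = 154/200 = 0.77000
  fog: recall = 344/416 = 0.82692
Mean = (0.87021 + 0.47592 + 0.62565 + 0.77000 + 0.82692) / 5 = 0.7137

0.7137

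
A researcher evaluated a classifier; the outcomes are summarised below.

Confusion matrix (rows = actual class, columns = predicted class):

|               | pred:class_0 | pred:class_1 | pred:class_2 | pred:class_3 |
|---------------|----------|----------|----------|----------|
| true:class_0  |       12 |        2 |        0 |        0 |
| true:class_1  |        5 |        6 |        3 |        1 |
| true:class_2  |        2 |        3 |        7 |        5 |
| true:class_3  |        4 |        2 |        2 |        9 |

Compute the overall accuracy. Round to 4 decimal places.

0.5397

Accuracy = trace / total = (12+6+7+9=34) / 63 = 34/63 = 0.5397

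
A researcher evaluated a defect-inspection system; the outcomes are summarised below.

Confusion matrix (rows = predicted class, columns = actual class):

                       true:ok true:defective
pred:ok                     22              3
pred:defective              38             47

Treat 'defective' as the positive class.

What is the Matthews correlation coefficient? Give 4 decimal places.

0.3644

MCC = (TP·TN − FP·FN) / √((TP+FP)(TP+FN)(TN+FP)(TN+FN))
Numerator = 47·22 − 38·3 = 920
Denominator = √(85·50·60·25) = √6375000 = 2524.8762
MCC = 920 / 2524.8762 = 0.3644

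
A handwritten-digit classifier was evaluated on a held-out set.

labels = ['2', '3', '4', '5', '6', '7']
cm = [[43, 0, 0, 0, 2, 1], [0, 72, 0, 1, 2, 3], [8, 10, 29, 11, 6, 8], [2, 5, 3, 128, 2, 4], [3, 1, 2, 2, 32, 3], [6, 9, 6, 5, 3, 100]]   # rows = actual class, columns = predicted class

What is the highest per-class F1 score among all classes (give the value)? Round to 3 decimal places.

Per-class F1 score (2·TP/(2·TP+FP+FN)):
  2: TP=43, FP=0+8+2+3+6=19, FN=0+0+0+2+1=3 → 86/108 = 0.7963
  3: TP=72, FP=0+10+5+1+9=25, FN=0+0+1+2+3=6 → 144/175 = 0.8229
  4: TP=29, FP=0+0+3+2+6=11, FN=8+10+11+6+8=43 → 58/112 = 0.5179
  5: TP=128, FP=0+1+11+2+5=19, FN=2+5+3+2+4=16 → 256/291 = 0.8797
  6: TP=32, FP=2+2+6+2+3=15, FN=3+1+2+2+3=11 → 64/90 = 0.7111
  7: TP=100, FP=1+3+8+4+3=19, FN=6+9+6+5+3=29 → 200/248 = 0.8065
Highest is class '5' with F1 score = 0.880.

0.880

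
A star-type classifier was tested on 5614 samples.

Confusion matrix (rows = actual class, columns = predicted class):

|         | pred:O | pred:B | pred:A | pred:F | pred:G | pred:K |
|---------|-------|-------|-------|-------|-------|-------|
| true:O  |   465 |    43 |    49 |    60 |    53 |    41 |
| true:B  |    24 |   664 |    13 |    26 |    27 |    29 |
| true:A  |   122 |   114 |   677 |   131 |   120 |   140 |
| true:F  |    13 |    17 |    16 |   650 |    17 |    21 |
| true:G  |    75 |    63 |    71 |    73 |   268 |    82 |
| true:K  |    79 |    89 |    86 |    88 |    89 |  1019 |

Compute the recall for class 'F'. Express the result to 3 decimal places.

0.886

Treat 'F' as positive and all other classes as negative.
recall = TP/(TP+FN).
F: TP=650, FN=13+17+16+17+21=84 → 650/734 = 0.8856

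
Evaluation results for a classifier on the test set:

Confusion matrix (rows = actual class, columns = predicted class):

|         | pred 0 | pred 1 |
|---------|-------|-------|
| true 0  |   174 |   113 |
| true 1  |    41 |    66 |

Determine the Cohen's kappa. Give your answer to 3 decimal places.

0.184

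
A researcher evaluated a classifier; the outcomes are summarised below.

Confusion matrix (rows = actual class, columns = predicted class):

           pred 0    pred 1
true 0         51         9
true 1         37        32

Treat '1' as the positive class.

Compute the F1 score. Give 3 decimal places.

0.582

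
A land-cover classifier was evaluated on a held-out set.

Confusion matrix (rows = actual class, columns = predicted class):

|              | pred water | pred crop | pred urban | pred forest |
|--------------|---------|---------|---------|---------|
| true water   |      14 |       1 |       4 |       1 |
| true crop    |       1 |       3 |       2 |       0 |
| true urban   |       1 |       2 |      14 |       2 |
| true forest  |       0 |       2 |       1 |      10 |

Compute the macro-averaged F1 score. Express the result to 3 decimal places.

0.669

Per-class F1 score (2·TP/(2·TP+FP+FN)):
  water: TP=14, FP=1+1+0=2, FN=1+4+1=6 → 28/36 = 0.7778
  crop: TP=3, FP=1+2+2=5, FN=1+2+0=3 → 6/14 = 0.4286
  urban: TP=14, FP=4+2+1=7, FN=1+2+2=5 → 28/40 = 0.7000
  forest: TP=10, FP=1+0+2=3, FN=0+2+1=3 → 20/26 = 0.7692
Macro-F1 score = mean = (0.7778 + 0.4286 + 0.7000 + 0.7692) / 4 = 0.669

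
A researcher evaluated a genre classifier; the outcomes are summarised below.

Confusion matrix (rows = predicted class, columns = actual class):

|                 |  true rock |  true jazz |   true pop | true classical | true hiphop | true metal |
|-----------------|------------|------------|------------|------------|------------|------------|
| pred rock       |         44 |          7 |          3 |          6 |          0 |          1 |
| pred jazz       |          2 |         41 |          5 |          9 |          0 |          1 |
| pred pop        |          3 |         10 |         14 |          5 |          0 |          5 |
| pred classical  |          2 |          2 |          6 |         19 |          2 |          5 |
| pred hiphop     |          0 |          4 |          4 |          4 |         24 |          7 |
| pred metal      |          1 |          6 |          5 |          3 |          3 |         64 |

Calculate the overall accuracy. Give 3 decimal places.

0.650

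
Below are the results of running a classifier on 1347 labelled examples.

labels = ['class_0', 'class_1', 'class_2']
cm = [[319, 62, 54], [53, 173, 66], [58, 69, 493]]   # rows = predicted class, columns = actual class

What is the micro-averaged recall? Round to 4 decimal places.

0.7313

Micro-averaging pools counts across classes: ΣTP=985, ΣFP=362, ΣFN=362.
Micro-recall = TP/(TP+FN) on pooled counts = 0.7313 (equals overall accuracy in single-label multiclass).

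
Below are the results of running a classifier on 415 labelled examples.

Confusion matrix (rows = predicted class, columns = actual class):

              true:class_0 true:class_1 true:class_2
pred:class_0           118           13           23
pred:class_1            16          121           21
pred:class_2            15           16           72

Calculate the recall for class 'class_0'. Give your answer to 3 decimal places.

Treat 'class_0' as positive and all other classes as negative.
recall = TP/(TP+FN).
class_0: TP=118, FN=16+15=31 → 118/149 = 0.7919

0.792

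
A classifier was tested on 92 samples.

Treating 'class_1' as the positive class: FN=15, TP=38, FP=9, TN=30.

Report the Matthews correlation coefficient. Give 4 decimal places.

0.4807

MCC = (TP·TN − FP·FN) / √((TP+FP)(TP+FN)(TN+FP)(TN+FN))
Numerator = 38·30 − 9·15 = 1005
Denominator = √(47·53·39·45) = √4371705 = 2090.8623
MCC = 1005 / 2090.8623 = 0.4807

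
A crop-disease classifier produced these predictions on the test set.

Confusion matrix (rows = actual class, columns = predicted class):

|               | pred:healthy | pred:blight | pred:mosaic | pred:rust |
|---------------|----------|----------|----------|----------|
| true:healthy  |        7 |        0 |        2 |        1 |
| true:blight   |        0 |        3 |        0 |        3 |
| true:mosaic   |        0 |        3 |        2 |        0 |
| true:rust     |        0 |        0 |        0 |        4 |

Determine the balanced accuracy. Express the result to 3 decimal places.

0.650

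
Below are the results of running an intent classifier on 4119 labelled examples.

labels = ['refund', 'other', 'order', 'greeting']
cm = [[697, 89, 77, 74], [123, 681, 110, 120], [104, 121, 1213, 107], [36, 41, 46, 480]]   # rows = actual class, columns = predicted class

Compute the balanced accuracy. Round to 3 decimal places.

0.746

Balanced accuracy = mean of per-class recall.
  refund: recall = 697/937 = 0.7439
  other: recall = 681/1034 = 0.6586
  order: recall = 1213/1545 = 0.7851
  greeting: recall = 480/603 = 0.7960
Mean = (0.7439 + 0.6586 + 0.7851 + 0.7960) / 4 = 0.746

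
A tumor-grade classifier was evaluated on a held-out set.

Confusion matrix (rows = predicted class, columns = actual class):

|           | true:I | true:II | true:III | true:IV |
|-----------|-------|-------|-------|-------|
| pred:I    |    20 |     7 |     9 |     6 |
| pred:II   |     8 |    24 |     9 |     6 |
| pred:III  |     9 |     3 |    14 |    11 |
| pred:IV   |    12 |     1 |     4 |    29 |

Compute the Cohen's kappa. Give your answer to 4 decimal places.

0.3402

Observed agreement pₒ = trace/N = 87/172 = 0.50581
Expected agreement pₑ = Σ (rowᵢ·colᵢ)/N² = (49·42 + 35·47 + 36·37 + 52·46)/172² = 0.25105
κ = (pₒ − pₑ)/(1 − pₑ) = (0.50581 − 0.25105)/(1 − 0.25105) = 0.3402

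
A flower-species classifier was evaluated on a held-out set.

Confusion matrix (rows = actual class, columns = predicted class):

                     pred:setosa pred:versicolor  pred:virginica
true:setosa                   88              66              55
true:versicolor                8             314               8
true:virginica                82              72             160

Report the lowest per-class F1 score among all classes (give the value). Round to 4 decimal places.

0.4548

Per-class F1 score (2·TP/(2·TP+FP+FN)):
  setosa: TP=88, FP=8+82=90, FN=66+55=121 → 176/387 = 0.45478
  versicolor: TP=314, FP=66+72=138, FN=8+8=16 → 628/782 = 0.80307
  virginica: TP=160, FP=55+8=63, FN=82+72=154 → 320/537 = 0.59590
Lowest is class 'setosa' with F1 score = 0.4548.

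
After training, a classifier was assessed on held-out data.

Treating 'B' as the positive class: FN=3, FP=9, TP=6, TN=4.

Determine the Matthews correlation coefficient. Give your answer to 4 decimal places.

-0.0271

MCC = (TP·TN − FP·FN) / √((TP+FP)(TP+FN)(TN+FP)(TN+FN))
Numerator = 6·4 − 9·3 = -3
Denominator = √(15·9·13·7) = √12285 = 110.8377
MCC = -3 / 110.8377 = -0.0271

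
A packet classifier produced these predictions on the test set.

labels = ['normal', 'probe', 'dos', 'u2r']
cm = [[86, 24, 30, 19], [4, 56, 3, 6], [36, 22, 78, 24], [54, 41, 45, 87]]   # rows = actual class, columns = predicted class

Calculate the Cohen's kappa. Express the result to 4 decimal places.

0.3328

Observed agreement pₒ = trace/N = 307/615 = 0.49919
Expected agreement pₑ = Σ (rowᵢ·colᵢ)/N² = (159·180 + 69·143 + 160·156 + 227·136)/615² = 0.24937
κ = (pₒ − pₑ)/(1 − pₑ) = (0.49919 − 0.24937)/(1 − 0.24937) = 0.3328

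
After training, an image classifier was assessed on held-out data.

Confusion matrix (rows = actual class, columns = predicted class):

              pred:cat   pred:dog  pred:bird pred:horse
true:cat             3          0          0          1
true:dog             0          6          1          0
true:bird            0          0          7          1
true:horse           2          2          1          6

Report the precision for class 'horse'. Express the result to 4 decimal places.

0.7500

precision = TP/(TP+FP).
horse: TP=6, FP=1+0+1=2 → 6/8 = 0.75000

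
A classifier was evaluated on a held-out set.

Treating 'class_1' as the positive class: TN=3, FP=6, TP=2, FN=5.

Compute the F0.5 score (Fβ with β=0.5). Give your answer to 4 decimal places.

0.2564

Fβ = (1+β²)·TP / ((1+β²)·TP + β²·FN + FP), with β²=1/4
= 1.25·2 / (1.25·2 + 0.25·5 + 6) = 0.2564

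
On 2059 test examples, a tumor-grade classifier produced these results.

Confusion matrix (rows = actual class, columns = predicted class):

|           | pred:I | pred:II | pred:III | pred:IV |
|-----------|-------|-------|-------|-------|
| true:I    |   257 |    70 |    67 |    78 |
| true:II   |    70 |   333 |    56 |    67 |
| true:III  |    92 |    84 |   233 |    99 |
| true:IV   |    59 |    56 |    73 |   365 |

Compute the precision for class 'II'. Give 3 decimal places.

One-vs-rest for 'II': TP = diagonal; FP = other classes predicted 'II'; FN = 'II' predicted as other.
precision = TP/(TP+FP).
II: TP=333, FP=70+84+56=210 → 333/543 = 0.6133

0.613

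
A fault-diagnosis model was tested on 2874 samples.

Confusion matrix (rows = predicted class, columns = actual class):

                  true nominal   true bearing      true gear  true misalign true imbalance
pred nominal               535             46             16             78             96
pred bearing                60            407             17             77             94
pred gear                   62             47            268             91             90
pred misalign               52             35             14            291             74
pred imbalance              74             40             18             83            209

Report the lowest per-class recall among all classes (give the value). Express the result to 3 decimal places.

Per-class recall (TP/(TP+FN)):
  nominal: TP=535, FN=60+62+52+74=248 → 535/783 = 0.6833
  bearing: TP=407, FN=46+47+35+40=168 → 407/575 = 0.7078
  gear: TP=268, FN=16+17+14+18=65 → 268/333 = 0.8048
  misalign: TP=291, FN=78+77+91+83=329 → 291/620 = 0.4694
  imbalance: TP=209, FN=96+94+90+74=354 → 209/563 = 0.3712
Lowest is class 'imbalance' with recall = 0.371.

0.371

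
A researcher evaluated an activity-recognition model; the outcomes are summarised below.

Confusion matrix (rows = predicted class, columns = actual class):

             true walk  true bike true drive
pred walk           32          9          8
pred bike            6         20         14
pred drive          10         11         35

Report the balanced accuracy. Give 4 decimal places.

0.5936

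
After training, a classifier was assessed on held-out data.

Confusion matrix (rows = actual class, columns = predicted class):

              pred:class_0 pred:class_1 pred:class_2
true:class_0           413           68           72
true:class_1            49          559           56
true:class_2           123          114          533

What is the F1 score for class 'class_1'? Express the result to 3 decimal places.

0.796

Treat 'class_1' as positive and all other classes as negative.
F1 score = 2·TP/(2·TP+FP+FN).
class_1: TP=559, FP=68+114=182, FN=49+56=105 → 1118/1405 = 0.7957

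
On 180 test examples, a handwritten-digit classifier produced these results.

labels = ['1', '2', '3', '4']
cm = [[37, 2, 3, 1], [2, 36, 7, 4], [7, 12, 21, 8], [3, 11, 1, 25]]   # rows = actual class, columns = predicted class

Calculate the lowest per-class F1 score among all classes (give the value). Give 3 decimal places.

0.525

Per-class F1 score (2·TP/(2·TP+FP+FN)):
  1: TP=37, FP=2+7+3=12, FN=2+3+1=6 → 74/92 = 0.8043
  2: TP=36, FP=2+12+11=25, FN=2+7+4=13 → 72/110 = 0.6545
  3: TP=21, FP=3+7+1=11, FN=7+12+8=27 → 42/80 = 0.5250
  4: TP=25, FP=1+4+8=13, FN=3+11+1=15 → 50/78 = 0.6410
Lowest is class '3' with F1 score = 0.525.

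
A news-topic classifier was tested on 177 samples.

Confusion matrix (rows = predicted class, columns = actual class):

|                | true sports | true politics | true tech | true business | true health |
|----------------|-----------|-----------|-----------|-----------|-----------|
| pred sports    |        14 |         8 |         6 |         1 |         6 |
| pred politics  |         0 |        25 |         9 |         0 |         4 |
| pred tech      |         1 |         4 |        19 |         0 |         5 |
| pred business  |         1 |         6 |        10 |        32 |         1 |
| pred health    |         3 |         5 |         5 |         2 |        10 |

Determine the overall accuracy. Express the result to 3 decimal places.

0.565

Accuracy = trace / total = (14+25+19+32+10=100) / 177 = 100/177 = 0.565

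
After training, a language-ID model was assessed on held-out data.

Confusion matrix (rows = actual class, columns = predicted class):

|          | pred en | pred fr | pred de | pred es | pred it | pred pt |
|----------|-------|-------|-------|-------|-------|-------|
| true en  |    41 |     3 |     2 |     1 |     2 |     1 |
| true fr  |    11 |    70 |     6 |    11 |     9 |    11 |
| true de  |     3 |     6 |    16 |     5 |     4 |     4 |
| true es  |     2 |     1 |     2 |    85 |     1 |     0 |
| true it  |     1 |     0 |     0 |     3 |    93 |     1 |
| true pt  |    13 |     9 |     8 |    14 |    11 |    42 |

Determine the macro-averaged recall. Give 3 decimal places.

0.692

Per-class recall (TP/(TP+FN)):
  en: TP=41, FN=3+2+1+2+1=9 → 41/50 = 0.8200
  fr: TP=70, FN=11+6+11+9+11=48 → 70/118 = 0.5932
  de: TP=16, FN=3+6+5+4+4=22 → 16/38 = 0.4211
  es: TP=85, FN=2+1+2+1+0=6 → 85/91 = 0.9341
  it: TP=93, FN=1+0+0+3+1=5 → 93/98 = 0.9490
  pt: TP=42, FN=13+9+8+14+11=55 → 42/97 = 0.4330
Macro-recall = mean = (0.8200 + 0.5932 + 0.4211 + 0.9341 + 0.9490 + 0.4330) / 6 = 0.692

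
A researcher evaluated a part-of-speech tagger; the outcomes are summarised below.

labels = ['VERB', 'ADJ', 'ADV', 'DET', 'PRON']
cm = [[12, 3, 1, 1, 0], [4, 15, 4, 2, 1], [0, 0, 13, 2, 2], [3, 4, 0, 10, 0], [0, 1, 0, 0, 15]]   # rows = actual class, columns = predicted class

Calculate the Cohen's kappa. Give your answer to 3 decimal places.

0.621

Observed agreement pₒ = trace/N = 65/93 = 0.6989
Expected agreement pₑ = Σ (rowᵢ·colᵢ)/N² = (17·19 + 26·23 + 17·18 + 17·15 + 16·18)/93² = 0.2046
κ = (pₒ − pₑ)/(1 − pₑ) = (0.6989 − 0.2046)/(1 − 0.2046) = 0.621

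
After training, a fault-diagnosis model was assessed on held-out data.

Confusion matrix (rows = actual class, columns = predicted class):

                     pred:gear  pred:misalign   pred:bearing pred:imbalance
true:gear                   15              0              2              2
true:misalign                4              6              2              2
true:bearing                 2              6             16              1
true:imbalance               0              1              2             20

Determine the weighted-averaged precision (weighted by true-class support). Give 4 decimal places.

Per-class precision (TP/(TP+FP)):
  gear: TP=15, FP=4+2+0=6 → 15/21 = 0.71429
  misalign: TP=6, FP=0+6+1=7 → 6/13 = 0.46154
  bearing: TP=16, FP=2+2+2=6 → 16/22 = 0.72727
  imbalance: TP=20, FP=2+2+1=5 → 20/25 = 0.80000
Weighted-precision = Σ (supportᵢ/N)·precisionᵢ with N=81: (19/81)·0.71429 + (14/81)·0.46154 + (25/81)·0.72727 + (23/81)·0.80000 = 0.6989

0.6989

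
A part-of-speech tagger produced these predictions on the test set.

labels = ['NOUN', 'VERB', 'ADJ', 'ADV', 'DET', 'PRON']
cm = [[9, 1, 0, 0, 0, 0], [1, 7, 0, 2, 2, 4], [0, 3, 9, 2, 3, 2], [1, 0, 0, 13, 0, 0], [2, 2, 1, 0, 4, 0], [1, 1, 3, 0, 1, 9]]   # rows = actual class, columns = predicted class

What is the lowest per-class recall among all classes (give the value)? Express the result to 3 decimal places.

Per-class recall (TP/(TP+FN)):
  NOUN: TP=9, FN=1+0+0+0+0=1 → 9/10 = 0.9000
  VERB: TP=7, FN=1+0+2+2+4=9 → 7/16 = 0.4375
  ADJ: TP=9, FN=0+3+2+3+2=10 → 9/19 = 0.4737
  ADV: TP=13, FN=1+0+0+0+0=1 → 13/14 = 0.9286
  DET: TP=4, FN=2+2+1+0+0=5 → 4/9 = 0.4444
  PRON: TP=9, FN=1+1+3+0+1=6 → 9/15 = 0.6000
Lowest is class 'VERB' with recall = 0.438.

0.438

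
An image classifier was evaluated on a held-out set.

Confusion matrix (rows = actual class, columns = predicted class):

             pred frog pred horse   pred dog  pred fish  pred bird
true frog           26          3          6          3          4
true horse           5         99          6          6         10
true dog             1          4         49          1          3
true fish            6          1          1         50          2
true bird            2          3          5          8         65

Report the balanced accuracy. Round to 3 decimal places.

Balanced accuracy = mean of per-class recall.
  frog: recall = 26/42 = 0.6190
  horse: recall = 99/126 = 0.7857
  dog: recall = 49/58 = 0.8448
  fish: recall = 50/60 = 0.8333
  bird: recall = 65/83 = 0.7831
Mean = (0.6190 + 0.7857 + 0.8448 + 0.8333 + 0.7831) / 5 = 0.773

0.773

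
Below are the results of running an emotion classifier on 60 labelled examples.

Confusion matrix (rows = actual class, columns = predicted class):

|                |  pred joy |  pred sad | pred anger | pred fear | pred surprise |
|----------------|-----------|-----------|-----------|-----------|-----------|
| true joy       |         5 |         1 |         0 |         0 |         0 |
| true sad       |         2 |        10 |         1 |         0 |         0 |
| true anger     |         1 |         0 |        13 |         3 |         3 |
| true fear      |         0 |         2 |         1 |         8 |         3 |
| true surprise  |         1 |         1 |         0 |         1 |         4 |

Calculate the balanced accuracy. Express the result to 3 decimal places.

Balanced accuracy = mean of per-class recall.
  joy: recall = 5/6 = 0.8333
  sad: recall = 10/13 = 0.7692
  anger: recall = 13/20 = 0.6500
  fear: recall = 8/14 = 0.5714
  surprise: recall = 4/7 = 0.5714
Mean = (0.8333 + 0.7692 + 0.6500 + 0.5714 + 0.5714) / 5 = 0.679

0.679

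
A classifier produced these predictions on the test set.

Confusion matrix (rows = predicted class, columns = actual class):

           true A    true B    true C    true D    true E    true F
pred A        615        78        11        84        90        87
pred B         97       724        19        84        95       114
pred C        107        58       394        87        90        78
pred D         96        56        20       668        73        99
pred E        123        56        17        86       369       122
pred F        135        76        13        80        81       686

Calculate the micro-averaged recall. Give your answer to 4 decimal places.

Micro-averaging pools counts across classes: ΣTP=3456, ΣFP=2312, ΣFN=2312.
Micro-recall = TP/(TP+FN) on pooled counts = 0.5992 (equals overall accuracy in single-label multiclass).

0.5992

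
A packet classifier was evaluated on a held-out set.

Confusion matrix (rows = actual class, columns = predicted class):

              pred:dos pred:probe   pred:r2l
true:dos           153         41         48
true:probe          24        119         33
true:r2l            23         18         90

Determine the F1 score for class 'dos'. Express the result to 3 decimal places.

Take TP from the diagonal, FP from the rest of the 'dos' prediction marginal, FN from the rest of the 'dos' actual marginal.
F1 score = 2·TP/(2·TP+FP+FN).
dos: TP=153, FP=24+23=47, FN=41+48=89 → 306/442 = 0.6923

0.692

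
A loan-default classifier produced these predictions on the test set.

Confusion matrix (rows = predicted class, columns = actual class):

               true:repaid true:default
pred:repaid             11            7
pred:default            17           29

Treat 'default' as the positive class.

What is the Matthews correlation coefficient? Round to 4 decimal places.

MCC = (TP·TN − FP·FN) / √((TP+FP)(TP+FN)(TN+FP)(TN+FN))
Numerator = 29·11 − 17·7 = 200
Denominator = √(46·36·28·18) = √834624 = 913.5776
MCC = 200 / 913.5776 = 0.2189

0.2189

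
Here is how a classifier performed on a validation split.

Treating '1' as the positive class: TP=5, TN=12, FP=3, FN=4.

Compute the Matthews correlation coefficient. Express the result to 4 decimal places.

MCC = (TP·TN − FP·FN) / √((TP+FP)(TP+FN)(TN+FP)(TN+FN))
Numerator = 5·12 − 3·4 = 48
Denominator = √(8·9·15·16) = √17280 = 131.4534
MCC = 48 / 131.4534 = 0.3651

0.3651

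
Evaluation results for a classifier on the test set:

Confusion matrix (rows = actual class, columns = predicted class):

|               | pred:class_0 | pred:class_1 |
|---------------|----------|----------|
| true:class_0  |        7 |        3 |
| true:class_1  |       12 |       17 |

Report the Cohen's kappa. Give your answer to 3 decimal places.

Observed agreement pₒ = trace/N = 24/39 = 0.6154
Expected agreement pₑ = Σ (rowᵢ·colᵢ)/N² = (10·19 + 29·20)/39² = 0.5062
κ = (pₒ − pₑ)/(1 − pₑ) = (0.6154 − 0.5062)/(1 − 0.5062) = 0.221

0.221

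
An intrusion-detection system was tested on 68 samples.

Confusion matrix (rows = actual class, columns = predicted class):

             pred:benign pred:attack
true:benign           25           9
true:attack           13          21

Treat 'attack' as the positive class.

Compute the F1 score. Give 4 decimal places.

0.6563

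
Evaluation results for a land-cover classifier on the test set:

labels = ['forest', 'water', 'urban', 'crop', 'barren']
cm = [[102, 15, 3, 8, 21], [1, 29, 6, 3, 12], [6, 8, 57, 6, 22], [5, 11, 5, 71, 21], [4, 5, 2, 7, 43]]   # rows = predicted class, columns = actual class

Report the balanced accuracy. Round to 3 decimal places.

Balanced accuracy = mean of per-class recall.
  forest: recall = 102/118 = 0.8644
  water: recall = 29/68 = 0.4265
  urban: recall = 57/73 = 0.7808
  crop: recall = 71/95 = 0.7474
  barren: recall = 43/119 = 0.3613
Mean = (0.8644 + 0.4265 + 0.7808 + 0.7474 + 0.3613) / 5 = 0.636

0.636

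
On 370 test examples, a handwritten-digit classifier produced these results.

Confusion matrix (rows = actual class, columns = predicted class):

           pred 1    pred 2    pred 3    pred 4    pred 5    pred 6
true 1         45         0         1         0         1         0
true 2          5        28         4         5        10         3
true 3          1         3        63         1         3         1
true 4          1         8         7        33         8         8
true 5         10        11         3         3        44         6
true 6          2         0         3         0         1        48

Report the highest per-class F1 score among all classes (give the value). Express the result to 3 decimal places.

0.824

Per-class F1 score (2·TP/(2·TP+FP+FN)):
  1: TP=45, FP=5+1+1+10+2=19, FN=0+1+0+1+0=2 → 90/111 = 0.8108
  2: TP=28, FP=0+3+8+11+0=22, FN=5+4+5+10+3=27 → 56/105 = 0.5333
  3: TP=63, FP=1+4+7+3+3=18, FN=1+3+1+3+1=9 → 126/153 = 0.8235
  4: TP=33, FP=0+5+1+3+0=9, FN=1+8+7+8+8=32 → 66/107 = 0.6168
  5: TP=44, FP=1+10+3+8+1=23, FN=10+11+3+3+6=33 → 88/144 = 0.6111
  6: TP=48, FP=0+3+1+8+6=18, FN=2+0+3+0+1=6 → 96/120 = 0.8000
Highest is class '3' with F1 score = 0.824.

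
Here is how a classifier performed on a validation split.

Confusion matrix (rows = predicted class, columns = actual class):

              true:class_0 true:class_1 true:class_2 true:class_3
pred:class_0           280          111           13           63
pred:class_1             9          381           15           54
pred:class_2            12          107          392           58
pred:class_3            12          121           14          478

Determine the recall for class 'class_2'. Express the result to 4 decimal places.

Treat 'class_2' as positive and all other classes as negative.
recall = TP/(TP+FN).
class_2: TP=392, FN=13+15+14=42 → 392/434 = 0.90323

0.9032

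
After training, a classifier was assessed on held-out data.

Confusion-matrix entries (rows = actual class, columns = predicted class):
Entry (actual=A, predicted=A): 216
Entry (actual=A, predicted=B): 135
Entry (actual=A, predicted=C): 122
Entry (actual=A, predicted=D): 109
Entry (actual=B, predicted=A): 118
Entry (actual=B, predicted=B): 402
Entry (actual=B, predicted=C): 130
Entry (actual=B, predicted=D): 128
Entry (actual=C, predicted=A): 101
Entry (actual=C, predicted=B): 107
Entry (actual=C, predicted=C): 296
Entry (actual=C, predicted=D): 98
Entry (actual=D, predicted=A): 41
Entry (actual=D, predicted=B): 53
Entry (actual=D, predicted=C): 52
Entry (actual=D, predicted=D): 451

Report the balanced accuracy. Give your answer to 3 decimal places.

Balanced accuracy = mean of per-class recall.
  A: recall = 216/582 = 0.3711
  B: recall = 402/778 = 0.5167
  C: recall = 296/602 = 0.4917
  D: recall = 451/597 = 0.7554
Mean = (0.3711 + 0.5167 + 0.4917 + 0.7554) / 4 = 0.534

0.534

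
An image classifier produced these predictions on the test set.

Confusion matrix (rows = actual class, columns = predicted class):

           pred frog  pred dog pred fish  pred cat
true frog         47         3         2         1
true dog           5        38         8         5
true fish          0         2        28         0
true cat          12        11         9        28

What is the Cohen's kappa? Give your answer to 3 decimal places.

0.612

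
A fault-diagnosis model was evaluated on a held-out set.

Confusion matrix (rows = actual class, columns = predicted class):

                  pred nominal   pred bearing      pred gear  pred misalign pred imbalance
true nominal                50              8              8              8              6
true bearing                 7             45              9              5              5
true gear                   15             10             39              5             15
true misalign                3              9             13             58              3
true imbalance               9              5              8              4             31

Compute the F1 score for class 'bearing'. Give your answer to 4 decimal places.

0.6081

Treat 'bearing' as positive and all other classes as negative.
F1 score = 2·TP/(2·TP+FP+FN).
bearing: TP=45, FP=8+10+9+5=32, FN=7+9+5+5=26 → 90/148 = 0.60811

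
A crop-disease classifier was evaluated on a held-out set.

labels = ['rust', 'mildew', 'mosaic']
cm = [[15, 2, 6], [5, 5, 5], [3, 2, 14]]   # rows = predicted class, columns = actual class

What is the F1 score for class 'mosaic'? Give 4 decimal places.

0.6364

One-vs-rest for 'mosaic': TP = diagonal; FP = other classes predicted 'mosaic'; FN = 'mosaic' predicted as other.
F1 score = 2·TP/(2·TP+FP+FN).
mosaic: TP=14, FP=3+2=5, FN=6+5=11 → 28/44 = 0.63636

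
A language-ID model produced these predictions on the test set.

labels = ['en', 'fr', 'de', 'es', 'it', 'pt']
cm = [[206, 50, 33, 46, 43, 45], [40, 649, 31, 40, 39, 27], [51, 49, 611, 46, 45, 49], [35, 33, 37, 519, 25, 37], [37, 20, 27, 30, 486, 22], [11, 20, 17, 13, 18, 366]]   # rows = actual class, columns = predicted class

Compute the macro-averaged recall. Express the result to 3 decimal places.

Per-class recall (TP/(TP+FN)):
  en: TP=206, FN=50+33+46+43+45=217 → 206/423 = 0.4870
  fr: TP=649, FN=40+31+40+39+27=177 → 649/826 = 0.7857
  de: TP=611, FN=51+49+46+45+49=240 → 611/851 = 0.7180
  es: TP=519, FN=35+33+37+25+37=167 → 519/686 = 0.7566
  it: TP=486, FN=37+20+27+30+22=136 → 486/622 = 0.7814
  pt: TP=366, FN=11+20+17+13+18=79 → 366/445 = 0.8225
Macro-recall = mean = (0.4870 + 0.7857 + 0.7180 + 0.7566 + 0.7814 + 0.8225) / 6 = 0.725

0.725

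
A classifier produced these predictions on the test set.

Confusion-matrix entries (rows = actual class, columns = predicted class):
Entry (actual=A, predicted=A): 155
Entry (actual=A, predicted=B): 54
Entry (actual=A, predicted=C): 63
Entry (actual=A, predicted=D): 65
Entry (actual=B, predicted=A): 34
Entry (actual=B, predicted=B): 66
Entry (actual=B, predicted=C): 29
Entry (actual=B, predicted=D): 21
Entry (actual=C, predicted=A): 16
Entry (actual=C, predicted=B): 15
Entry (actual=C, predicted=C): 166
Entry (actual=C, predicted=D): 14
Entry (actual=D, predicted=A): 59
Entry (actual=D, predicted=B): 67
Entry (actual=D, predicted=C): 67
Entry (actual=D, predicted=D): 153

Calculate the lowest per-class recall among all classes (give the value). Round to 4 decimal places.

0.4400

Per-class recall (TP/(TP+FN)):
  A: TP=155, FN=54+63+65=182 → 155/337 = 0.45994
  B: TP=66, FN=34+29+21=84 → 66/150 = 0.44000
  C: TP=166, FN=16+15+14=45 → 166/211 = 0.78673
  D: TP=153, FN=59+67+67=193 → 153/346 = 0.44220
Lowest is class 'B' with recall = 0.4400.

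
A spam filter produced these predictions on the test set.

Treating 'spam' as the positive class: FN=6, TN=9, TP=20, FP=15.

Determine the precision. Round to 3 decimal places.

0.571

Precision = TP/(TP+FP) = 20/(20+15) = 20/35 = 0.571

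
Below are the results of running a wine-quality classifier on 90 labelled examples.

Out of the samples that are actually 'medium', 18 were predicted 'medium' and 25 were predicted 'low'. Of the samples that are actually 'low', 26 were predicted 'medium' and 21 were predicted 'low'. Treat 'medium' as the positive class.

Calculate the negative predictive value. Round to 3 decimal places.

0.457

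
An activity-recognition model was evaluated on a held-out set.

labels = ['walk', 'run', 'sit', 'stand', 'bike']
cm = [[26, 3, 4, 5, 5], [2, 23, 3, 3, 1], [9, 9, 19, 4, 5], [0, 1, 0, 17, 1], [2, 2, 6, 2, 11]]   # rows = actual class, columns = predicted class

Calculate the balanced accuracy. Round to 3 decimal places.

0.622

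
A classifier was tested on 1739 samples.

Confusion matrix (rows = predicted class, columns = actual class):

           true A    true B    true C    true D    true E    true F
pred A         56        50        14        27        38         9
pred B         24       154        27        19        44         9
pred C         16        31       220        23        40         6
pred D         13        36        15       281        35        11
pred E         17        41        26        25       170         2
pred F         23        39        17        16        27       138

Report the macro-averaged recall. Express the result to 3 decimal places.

0.582

Per-class recall (TP/(TP+FN)):
  A: TP=56, FN=24+16+13+17+23=93 → 56/149 = 0.3758
  B: TP=154, FN=50+31+36+41+39=197 → 154/351 = 0.4387
  C: TP=220, FN=14+27+15+26+17=99 → 220/319 = 0.6897
  D: TP=281, FN=27+19+23+25+16=110 → 281/391 = 0.7187
  E: TP=170, FN=38+44+40+35+27=184 → 170/354 = 0.4802
  F: TP=138, FN=9+9+6+11+2=37 → 138/175 = 0.7886
Macro-recall = mean = (0.3758 + 0.4387 + 0.6897 + 0.7187 + 0.4802 + 0.7886) / 6 = 0.582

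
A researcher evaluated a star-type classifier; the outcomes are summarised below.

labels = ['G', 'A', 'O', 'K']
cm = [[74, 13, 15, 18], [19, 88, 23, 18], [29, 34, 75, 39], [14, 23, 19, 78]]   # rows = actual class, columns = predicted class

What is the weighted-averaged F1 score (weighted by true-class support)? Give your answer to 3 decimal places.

0.541

Per-class F1 score (2·TP/(2·TP+FP+FN)):
  G: TP=74, FP=19+29+14=62, FN=13+15+18=46 → 148/256 = 0.5781
  A: TP=88, FP=13+34+23=70, FN=19+23+18=60 → 176/306 = 0.5752
  O: TP=75, FP=15+23+19=57, FN=29+34+39=102 → 150/309 = 0.4854
  K: TP=78, FP=18+18+39=75, FN=14+23+19=56 → 156/287 = 0.5436
Weighted-F1 score = Σ (supportᵢ/N)·F1 scoreᵢ with N=579: (120/579)·0.5781 + (148/579)·0.5752 + (177/579)·0.4854 + (134/579)·0.5436 = 0.541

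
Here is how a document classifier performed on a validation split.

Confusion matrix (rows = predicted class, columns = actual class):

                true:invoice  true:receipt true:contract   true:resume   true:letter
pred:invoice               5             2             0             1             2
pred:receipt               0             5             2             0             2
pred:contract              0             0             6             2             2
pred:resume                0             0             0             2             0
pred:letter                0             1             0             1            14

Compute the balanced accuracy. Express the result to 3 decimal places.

0.682

Balanced accuracy = mean of per-class recall.
  invoice: recall = 5/5 = 1.0000
  receipt: recall = 5/8 = 0.6250
  contract: recall = 6/8 = 0.7500
  resume: recall = 2/6 = 0.3333
  letter: recall = 14/20 = 0.7000
Mean = (1.0000 + 0.6250 + 0.7500 + 0.3333 + 0.7000) / 5 = 0.682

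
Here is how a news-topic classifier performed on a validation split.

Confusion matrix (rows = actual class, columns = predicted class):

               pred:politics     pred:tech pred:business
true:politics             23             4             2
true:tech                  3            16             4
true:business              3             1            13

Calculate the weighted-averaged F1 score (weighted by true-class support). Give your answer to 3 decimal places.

0.754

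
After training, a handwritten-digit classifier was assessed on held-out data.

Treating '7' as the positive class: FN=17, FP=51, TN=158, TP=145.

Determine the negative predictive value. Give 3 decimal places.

0.903

NPV = TN/(TN+FN) = 158/(158+17) = 0.903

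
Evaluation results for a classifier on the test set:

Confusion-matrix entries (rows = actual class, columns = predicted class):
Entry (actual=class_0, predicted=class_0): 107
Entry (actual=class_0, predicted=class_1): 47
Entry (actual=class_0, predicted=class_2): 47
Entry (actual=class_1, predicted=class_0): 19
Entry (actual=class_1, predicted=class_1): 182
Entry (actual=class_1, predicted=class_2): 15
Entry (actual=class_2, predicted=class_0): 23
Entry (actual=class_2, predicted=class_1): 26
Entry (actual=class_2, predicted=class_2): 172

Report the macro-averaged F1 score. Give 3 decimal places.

Per-class F1 score (2·TP/(2·TP+FP+FN)):
  class_0: TP=107, FP=19+23=42, FN=47+47=94 → 214/350 = 0.6114
  class_1: TP=182, FP=47+26=73, FN=19+15=34 → 364/471 = 0.7728
  class_2: TP=172, FP=47+15=62, FN=23+26=49 → 344/455 = 0.7560
Macro-F1 score = mean = (0.6114 + 0.7728 + 0.7560) / 3 = 0.713

0.713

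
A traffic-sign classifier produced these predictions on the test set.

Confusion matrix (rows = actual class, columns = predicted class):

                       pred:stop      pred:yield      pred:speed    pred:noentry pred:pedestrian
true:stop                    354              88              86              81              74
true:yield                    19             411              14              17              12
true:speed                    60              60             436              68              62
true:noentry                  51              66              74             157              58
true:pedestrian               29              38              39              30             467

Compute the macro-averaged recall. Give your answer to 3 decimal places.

Per-class recall (TP/(TP+FN)):
  stop: TP=354, FN=88+86+81+74=329 → 354/683 = 0.5183
  yield: TP=411, FN=19+14+17+12=62 → 411/473 = 0.8689
  speed: TP=436, FN=60+60+68+62=250 → 436/686 = 0.6356
  noentry: TP=157, FN=51+66+74+58=249 → 157/406 = 0.3867
  pedestrian: TP=467, FN=29+38+39+30=136 → 467/603 = 0.7745
Macro-recall = mean = (0.5183 + 0.8689 + 0.6356 + 0.3867 + 0.7745) / 5 = 0.637

0.637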